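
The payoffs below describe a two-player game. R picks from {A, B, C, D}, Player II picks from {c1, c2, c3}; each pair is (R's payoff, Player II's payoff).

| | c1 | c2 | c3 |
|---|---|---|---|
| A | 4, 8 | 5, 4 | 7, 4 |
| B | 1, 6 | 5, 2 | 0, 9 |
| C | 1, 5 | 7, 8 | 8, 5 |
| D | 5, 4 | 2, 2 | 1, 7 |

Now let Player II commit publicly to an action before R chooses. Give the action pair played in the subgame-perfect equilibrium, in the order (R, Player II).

Solve by backward induction (Player II leads).
- c1: BR = D, leader payoff 4.
- c2: BR = C, leader payoff 8.
- c3: BR = C, leader payoff 5.
Maximizing over 4, 8, 5, Player II chooses c2. Subgame-perfect outcome: (C, c2) with payoffs (7, 8).

(C, c2)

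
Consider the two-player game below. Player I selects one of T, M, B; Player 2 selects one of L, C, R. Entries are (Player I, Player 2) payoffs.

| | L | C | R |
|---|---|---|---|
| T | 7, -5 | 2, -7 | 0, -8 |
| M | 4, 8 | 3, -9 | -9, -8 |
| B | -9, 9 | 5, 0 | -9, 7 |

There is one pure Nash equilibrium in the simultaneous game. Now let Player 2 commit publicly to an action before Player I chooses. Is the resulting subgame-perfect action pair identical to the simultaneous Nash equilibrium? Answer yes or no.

Backward induction with Player 2 moving first.
- L: Player I compares 7, 4, -9 and picks T; Player 2 would get -5.
- C: Player I compares 2, 3, 5 and picks B; Player 2 would get 0.
- R: Player I compares 0, -9, -9 and picks T; Player 2 would get -8.
Among -5, 0, -8, the best is 0 at C. Subgame-perfect outcome: (B, C) with payoffs (5, 0).
For the simultaneous game, intersect best replies.
Player I's best replies: L→T; C→B; R→T.
Player 2's best replies: T→L; M→L; B→L.
Only (T, L) has each player best-responding; Nash payoffs (7, -5).
Sequential outcome (B, C) differs from the Nash profile (T, L).

no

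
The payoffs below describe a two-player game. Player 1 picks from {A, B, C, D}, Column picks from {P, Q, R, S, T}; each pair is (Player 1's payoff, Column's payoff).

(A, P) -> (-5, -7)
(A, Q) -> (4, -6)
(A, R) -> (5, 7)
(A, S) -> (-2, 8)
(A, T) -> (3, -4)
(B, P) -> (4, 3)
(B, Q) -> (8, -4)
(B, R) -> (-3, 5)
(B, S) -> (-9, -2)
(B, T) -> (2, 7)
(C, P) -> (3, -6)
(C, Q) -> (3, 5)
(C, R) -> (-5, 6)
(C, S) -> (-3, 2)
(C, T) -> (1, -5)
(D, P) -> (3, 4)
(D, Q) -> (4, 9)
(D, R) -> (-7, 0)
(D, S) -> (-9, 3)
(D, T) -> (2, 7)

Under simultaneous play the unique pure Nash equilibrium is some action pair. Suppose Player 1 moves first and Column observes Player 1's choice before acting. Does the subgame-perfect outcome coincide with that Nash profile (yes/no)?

Backward induction with Player 1 moving first.
- A → Column plays S (best of -7, -6, 7, 8, -4); Player 1 gets -2.
- B → Column plays T (best of 3, -4, 5, -2, 7); Player 1 gets 2.
- C → Column plays R (best of -6, 5, 6, 2, -5); Player 1 gets -5.
- D → Column plays Q (best of 4, 9, 0, 3, 7); Player 1 gets 4.
Maximizing over -2, 2, -5, 4, Player 1 chooses D. Subgame-perfect outcome: (D, Q) with payoffs (4, 9).
Under simultaneous play:
Player 1's best replies: P→B; Q→B; R→A; S→A; T→A.
Column's best replies: A→S; B→T; C→R; D→Q.
The unique mutual best reply is (A, S), giving (-2, 8).
Sequential outcome (D, Q) differs from the Nash profile (A, S).

no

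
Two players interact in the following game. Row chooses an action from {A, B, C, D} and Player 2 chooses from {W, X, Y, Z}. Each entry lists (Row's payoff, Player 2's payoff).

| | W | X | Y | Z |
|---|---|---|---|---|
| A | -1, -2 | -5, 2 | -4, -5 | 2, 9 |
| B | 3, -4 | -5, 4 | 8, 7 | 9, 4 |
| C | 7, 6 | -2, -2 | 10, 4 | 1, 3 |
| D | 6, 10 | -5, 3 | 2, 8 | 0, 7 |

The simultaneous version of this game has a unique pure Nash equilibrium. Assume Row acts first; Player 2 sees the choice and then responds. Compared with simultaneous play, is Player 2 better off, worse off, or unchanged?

better off

Player 2 best-responds to each possible Row move:
- A: BR = Z, leader payoff 2.
- B: BR = Y, leader payoff 8.
- C: BR = W, leader payoff 7.
- D: BR = W, leader payoff 6.
Among 2, 8, 7, 6, the best is 8 at B. Subgame-perfect outcome: (B, Y) with payoffs (8, 7).
Now find the simultaneous Nash equilibrium.
Row's best replies: W→C; X→C; Y→C; Z→B.
Player 2's best replies: A→Z; B→Y; C→W; D→W.
Only (C, W) has each player best-responding; Nash payoffs (7, 6).
Player 2 earns 7 sequentially versus 6 at the Nash outcome: better off.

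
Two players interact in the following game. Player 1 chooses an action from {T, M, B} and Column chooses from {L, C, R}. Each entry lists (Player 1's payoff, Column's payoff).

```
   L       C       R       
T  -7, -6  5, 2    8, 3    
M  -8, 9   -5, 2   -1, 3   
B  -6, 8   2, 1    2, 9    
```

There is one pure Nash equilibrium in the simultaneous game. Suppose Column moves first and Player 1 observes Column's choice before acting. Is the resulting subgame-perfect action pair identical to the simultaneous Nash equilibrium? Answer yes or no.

Backward induction with Column moving first.
- L: BR = B, leader payoff 8.
- C: BR = T, leader payoff 2.
- R: BR = T, leader payoff 3.
Among 8, 2, 3, the best is 8 at L. Subgame-perfect outcome: (B, L) with payoffs (-6, 8).
Now find the simultaneous Nash equilibrium.
Player 1's best replies: L→B; C→T; R→T.
Column's best replies: T→R; M→L; B→R.
The unique mutual best reply is (T, R), giving (8, 3).
Sequential outcome (B, L) differs from the Nash profile (T, R).

no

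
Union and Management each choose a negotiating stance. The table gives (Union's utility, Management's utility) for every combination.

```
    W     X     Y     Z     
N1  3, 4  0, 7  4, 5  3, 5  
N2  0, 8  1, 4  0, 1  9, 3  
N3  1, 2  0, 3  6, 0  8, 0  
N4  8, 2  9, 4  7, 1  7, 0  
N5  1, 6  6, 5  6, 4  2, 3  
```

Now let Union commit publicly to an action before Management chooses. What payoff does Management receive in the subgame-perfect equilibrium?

Backward induction with Union moving first.
- N1: Management compares 4, 7, 5, 5 and picks X; Union would get 0.
- N2: Management compares 8, 4, 1, 3 and picks W; Union would get 0.
- N3: Management compares 2, 3, 0, 0 and picks X; Union would get 0.
- N4: Management compares 2, 4, 1, 0 and picks X; Union would get 9.
- N5: Management compares 6, 5, 4, 3 and picks W; Union would get 1.
Union's induced payoffs are 0, 0, 0, 9, 1, so Union commits to N4. Subgame-perfect outcome: (N4, X) with payoffs (9, 4).

4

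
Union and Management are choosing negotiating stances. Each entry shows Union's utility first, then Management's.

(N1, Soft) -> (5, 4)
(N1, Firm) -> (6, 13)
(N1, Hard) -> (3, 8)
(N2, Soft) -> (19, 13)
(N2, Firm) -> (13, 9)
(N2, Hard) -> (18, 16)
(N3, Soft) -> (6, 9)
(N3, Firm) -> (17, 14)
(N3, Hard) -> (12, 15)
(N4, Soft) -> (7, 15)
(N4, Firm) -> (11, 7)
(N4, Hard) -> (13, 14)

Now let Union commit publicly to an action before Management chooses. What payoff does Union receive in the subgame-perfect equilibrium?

Backward induction with Union moving first.
- N1: Management compares 4, 13, 8 and picks Firm; Union would get 6.
- N2: Management compares 13, 9, 16 and picks Hard; Union would get 18.
- N3: Management compares 9, 14, 15 and picks Hard; Union would get 12.
- N4: Management compares 15, 7, 14 and picks Soft; Union would get 7.
Maximizing over 6, 18, 12, 7, Union chooses N2. Subgame-perfect outcome: (N2, Hard) with payoffs (18, 16).

18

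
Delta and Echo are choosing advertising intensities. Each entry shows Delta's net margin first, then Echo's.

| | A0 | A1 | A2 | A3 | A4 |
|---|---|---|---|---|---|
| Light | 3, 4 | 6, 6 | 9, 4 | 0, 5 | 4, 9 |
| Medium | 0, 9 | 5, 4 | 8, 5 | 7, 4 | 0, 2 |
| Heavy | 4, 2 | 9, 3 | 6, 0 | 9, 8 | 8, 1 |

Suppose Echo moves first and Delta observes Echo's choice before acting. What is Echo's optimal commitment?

Work backward from Delta's decision.
- A0: BR = Heavy, leader payoff 2.
- A1: BR = Heavy, leader payoff 3.
- A2: BR = Light, leader payoff 4.
- A3: BR = Heavy, leader payoff 8.
- A4: BR = Heavy, leader payoff 1.
Echo's induced payoffs are 2, 3, 4, 8, 1, so Echo commits to A3. Subgame-perfect outcome: (Heavy, A3) with payoffs (9, 8).

A3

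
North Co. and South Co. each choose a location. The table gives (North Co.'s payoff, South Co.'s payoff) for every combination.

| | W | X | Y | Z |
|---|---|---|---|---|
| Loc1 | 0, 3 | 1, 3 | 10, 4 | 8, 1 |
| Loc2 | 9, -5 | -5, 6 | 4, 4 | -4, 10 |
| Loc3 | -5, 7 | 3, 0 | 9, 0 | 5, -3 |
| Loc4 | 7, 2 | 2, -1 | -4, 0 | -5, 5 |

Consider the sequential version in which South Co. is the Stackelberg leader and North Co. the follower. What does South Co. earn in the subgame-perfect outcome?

4

Solve by backward induction (South Co. leads).
- W: North Co. compares 0, 9, -5, 7 and picks Loc2; South Co. would get -5.
- X: North Co. compares 1, -5, 3, 2 and picks Loc3; South Co. would get 0.
- Y: North Co. compares 10, 4, 9, -4 and picks Loc1; South Co. would get 4.
- Z: North Co. compares 8, -4, 5, -5 and picks Loc1; South Co. would get 1.
South Co.'s induced payoffs are -5, 0, 4, 1, so South Co. commits to Y. Subgame-perfect outcome: (Loc1, Y) with payoffs (10, 4).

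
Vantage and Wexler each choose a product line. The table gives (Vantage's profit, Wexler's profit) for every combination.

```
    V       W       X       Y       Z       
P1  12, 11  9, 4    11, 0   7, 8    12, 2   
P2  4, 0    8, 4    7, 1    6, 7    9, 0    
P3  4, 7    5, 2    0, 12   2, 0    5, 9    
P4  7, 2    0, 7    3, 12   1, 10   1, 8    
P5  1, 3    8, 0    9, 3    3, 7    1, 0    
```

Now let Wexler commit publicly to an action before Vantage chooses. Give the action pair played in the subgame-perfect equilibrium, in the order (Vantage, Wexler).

Solve by backward induction (Wexler leads).
- V: Vantage compares 12, 4, 4, 7, 1 and picks P1; Wexler would get 11.
- W: Vantage compares 9, 8, 5, 0, 8 and picks P1; Wexler would get 4.
- X: Vantage compares 11, 7, 0, 3, 9 and picks P1; Wexler would get 0.
- Y: Vantage compares 7, 6, 2, 1, 3 and picks P1; Wexler would get 8.
- Z: Vantage compares 12, 9, 5, 1, 1 and picks P1; Wexler would get 2.
Among 11, 4, 0, 8, 2, the best is 11 at V. Subgame-perfect outcome: (P1, V) with payoffs (12, 11).

(P1, V)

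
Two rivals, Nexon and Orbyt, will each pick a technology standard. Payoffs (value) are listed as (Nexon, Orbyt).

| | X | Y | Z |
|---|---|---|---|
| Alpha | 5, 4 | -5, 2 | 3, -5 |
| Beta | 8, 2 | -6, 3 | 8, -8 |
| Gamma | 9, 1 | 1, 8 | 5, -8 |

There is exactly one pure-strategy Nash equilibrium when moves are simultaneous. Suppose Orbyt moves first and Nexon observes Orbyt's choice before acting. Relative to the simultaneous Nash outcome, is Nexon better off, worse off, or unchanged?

Nexon best-responds to each possible Orbyt move:
- X → Nexon plays Gamma (best of 5, 8, 9); Orbyt gets 1.
- Y → Nexon plays Gamma (best of -5, -6, 1); Orbyt gets 8.
- Z → Nexon plays Beta (best of 3, 8, 5); Orbyt gets -8.
Orbyt's induced payoffs are 1, 8, -8, so Orbyt commits to Y. Subgame-perfect outcome: (Gamma, Y) with payoffs (1, 8).
For the simultaneous game, intersect best replies.
Nexon's best replies: X→Gamma; Y→Gamma; Z→Beta.
Orbyt's best replies: Alpha→X; Beta→Y; Gamma→Y.
The unique mutual best reply is (Gamma, Y), giving (1, 8).
Nexon earns 1 sequentially versus 1 at the Nash outcome: unchanged.

unchanged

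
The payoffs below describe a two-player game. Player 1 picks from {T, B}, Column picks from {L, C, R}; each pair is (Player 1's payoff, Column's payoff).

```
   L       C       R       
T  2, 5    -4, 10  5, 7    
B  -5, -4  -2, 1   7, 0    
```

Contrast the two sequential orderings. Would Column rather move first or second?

first

If Player 1 leads: Column's best replies are T→C, B→C; Player 1's induced payoffs -4, -2; outcome (B, C), payoffs (-2, 1).
If Column leads: Player 1's best replies are L→T, C→B, R→B; Column's induced payoffs 5, 1, 0; outcome (T, L), payoffs (2, 5).
Column gets 5 moving first and 1 moving second, so Column prefers to move first.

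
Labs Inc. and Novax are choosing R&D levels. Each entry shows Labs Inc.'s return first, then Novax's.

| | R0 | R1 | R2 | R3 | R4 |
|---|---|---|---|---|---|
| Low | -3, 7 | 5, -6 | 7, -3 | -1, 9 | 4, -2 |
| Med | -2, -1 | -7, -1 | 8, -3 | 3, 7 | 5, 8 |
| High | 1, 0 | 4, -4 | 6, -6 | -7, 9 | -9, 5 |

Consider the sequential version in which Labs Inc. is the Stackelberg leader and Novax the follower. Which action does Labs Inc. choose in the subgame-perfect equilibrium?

Solve by backward induction (Labs Inc. leads).
- Low: Novax compares 7, -6, -3, 9, -2 and picks R3; Labs Inc. would get -1.
- Med: Novax compares -1, -1, -3, 7, 8 and picks R4; Labs Inc. would get 5.
- High: Novax compares 0, -4, -6, 9, 5 and picks R3; Labs Inc. would get -7.
Labs Inc.'s induced payoffs are -1, 5, -7, so Labs Inc. commits to Med. Subgame-perfect outcome: (Med, R4) with payoffs (5, 8).

Med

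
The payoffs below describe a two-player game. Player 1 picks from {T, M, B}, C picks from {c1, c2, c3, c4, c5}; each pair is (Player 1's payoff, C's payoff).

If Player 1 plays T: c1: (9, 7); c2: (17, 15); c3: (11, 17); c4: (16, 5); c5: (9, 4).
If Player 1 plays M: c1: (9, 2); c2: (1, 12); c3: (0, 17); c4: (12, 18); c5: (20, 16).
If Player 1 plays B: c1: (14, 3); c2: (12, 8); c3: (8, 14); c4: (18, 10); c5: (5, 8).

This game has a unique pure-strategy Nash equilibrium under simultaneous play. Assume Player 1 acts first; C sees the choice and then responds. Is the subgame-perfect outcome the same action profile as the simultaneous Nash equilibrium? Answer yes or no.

Work backward from C's decision.
- T: C compares 7, 15, 17, 5, 4 and picks c3; Player 1 would get 11.
- M: C compares 2, 12, 17, 18, 16 and picks c4; Player 1 would get 12.
- B: C compares 3, 8, 14, 10, 8 and picks c3; Player 1 would get 8.
Among 11, 12, 8, the best is 12 at M. Subgame-perfect outcome: (M, c4) with payoffs (12, 18).
Now find the simultaneous Nash equilibrium.
Player 1's best replies: c1→B; c2→T; c3→T; c4→B; c5→M.
C's best replies: T→c3; M→c4; B→c3.
The unique mutual best reply is (T, c3), giving (11, 17).
Sequential outcome (M, c4) differs from the Nash profile (T, c3).

no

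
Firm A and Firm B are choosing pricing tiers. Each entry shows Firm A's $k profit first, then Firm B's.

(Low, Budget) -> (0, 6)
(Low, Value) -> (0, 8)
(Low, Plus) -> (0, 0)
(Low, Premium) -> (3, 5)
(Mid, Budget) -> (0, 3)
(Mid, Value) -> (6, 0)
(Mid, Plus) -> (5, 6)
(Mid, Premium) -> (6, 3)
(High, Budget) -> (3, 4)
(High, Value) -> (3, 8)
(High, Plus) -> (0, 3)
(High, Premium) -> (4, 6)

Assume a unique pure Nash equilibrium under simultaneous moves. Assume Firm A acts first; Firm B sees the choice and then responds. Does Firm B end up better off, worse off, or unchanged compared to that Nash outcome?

unchanged

Backward induction with Firm A moving first.
- Low → Firm B plays Value (best of 6, 8, 0, 5); Firm A gets 0.
- Mid → Firm B plays Plus (best of 3, 0, 6, 3); Firm A gets 5.
- High → Firm B plays Value (best of 4, 8, 3, 6); Firm A gets 3.
Maximizing over 0, 5, 3, Firm A chooses Mid. Subgame-perfect outcome: (Mid, Plus) with payoffs (5, 6).
Now find the simultaneous Nash equilibrium.
Firm A's best replies: Budget→High; Value→Mid; Plus→Mid; Premium→Mid.
Firm B's best replies: Low→Value; Mid→Plus; High→Value.
The unique mutual best reply is (Mid, Plus), giving (5, 6).
Firm B earns 6 sequentially versus 6 at the Nash outcome: unchanged.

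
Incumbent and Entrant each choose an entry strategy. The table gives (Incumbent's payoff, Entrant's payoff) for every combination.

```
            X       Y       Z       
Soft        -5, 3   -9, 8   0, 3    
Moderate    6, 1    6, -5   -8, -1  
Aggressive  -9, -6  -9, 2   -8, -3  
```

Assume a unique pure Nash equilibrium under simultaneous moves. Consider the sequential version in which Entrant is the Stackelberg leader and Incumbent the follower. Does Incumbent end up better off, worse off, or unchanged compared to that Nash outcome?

worse off

Incumbent best-responds to each possible Entrant move:
- X: BR = Moderate, leader payoff 1.
- Y: BR = Moderate, leader payoff -5.
- Z: BR = Soft, leader payoff 3.
Maximizing over 1, -5, 3, Entrant chooses Z. Subgame-perfect outcome: (Soft, Z) with payoffs (0, 3).
Under simultaneous play:
Incumbent's best replies: X→Moderate; Y→Moderate; Z→Soft.
Entrant's best replies: Soft→Y; Moderate→X; Aggressive→Y.
Only (Moderate, X) has each player best-responding; Nash payoffs (6, 1).
Incumbent earns 0 sequentially versus 6 at the Nash outcome: worse off.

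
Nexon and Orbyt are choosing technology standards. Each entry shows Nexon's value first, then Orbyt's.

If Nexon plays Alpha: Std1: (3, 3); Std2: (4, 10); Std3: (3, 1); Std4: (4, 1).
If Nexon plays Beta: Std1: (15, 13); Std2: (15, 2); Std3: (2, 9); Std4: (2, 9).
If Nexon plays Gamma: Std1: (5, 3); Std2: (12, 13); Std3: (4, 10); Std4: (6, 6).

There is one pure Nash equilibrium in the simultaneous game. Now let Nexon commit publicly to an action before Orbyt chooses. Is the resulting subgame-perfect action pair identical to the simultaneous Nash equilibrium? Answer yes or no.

Solve by backward induction (Nexon leads).
- Alpha → Orbyt plays Std2 (best of 3, 10, 1, 1); Nexon gets 4.
- Beta → Orbyt plays Std1 (best of 13, 2, 9, 9); Nexon gets 15.
- Gamma → Orbyt plays Std2 (best of 3, 13, 10, 6); Nexon gets 12.
Nexon's induced payoffs are 4, 15, 12, so Nexon commits to Beta. Subgame-perfect outcome: (Beta, Std1) with payoffs (15, 13).
Under simultaneous play:
Nexon's best replies: Std1→Beta; Std2→Beta; Std3→Gamma; Std4→Gamma.
Orbyt's best replies: Alpha→Std2; Beta→Std1; Gamma→Std2.
The unique mutual best reply is (Beta, Std1), giving (15, 13).
Sequential outcome (Beta, Std1) coincides with the Nash profile (Beta, Std1).

yes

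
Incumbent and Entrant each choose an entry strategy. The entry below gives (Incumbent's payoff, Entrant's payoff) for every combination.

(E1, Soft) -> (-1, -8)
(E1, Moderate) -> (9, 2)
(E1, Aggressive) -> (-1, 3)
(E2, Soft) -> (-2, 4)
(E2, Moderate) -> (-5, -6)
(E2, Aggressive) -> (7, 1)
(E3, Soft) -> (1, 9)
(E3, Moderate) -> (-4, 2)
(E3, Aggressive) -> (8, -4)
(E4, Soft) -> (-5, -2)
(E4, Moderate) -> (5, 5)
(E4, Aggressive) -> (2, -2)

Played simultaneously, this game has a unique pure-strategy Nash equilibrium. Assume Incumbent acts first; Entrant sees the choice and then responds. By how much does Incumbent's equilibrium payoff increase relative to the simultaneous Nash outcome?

4

Entrant best-responds to each possible Incumbent move:
- E1: BR = Aggressive, leader payoff -1.
- E2: BR = Soft, leader payoff -2.
- E3: BR = Soft, leader payoff 1.
- E4: BR = Moderate, leader payoff 5.
Incumbent's induced payoffs are -1, -2, 1, 5, so Incumbent commits to E4. Subgame-perfect outcome: (E4, Moderate) with payoffs (5, 5).
Under simultaneous play:
Incumbent's best replies: Soft→E3; Moderate→E1; Aggressive→E3.
Entrant's best replies: E1→Aggressive; E2→Soft; E3→Soft; E4→Moderate.
The unique mutual best reply is (E3, Soft), giving (1, 9).
Incumbent's commitment gain: 5 − 1 = 4.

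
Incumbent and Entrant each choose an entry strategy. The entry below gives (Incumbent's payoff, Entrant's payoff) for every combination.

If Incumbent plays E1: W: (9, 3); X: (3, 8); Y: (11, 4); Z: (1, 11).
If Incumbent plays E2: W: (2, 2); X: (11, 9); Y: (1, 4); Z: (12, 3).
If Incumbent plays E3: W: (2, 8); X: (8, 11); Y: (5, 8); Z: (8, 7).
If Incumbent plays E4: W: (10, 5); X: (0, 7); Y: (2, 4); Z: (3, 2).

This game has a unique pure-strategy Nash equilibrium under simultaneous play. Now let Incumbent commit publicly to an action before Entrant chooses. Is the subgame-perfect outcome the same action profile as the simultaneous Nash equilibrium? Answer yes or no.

yes

Entrant best-responds to each possible Incumbent move:
- E1: BR = Z, leader payoff 1.
- E2: BR = X, leader payoff 11.
- E3: BR = X, leader payoff 8.
- E4: BR = X, leader payoff 0.
Among 1, 11, 8, 0, the best is 11 at E2. Subgame-perfect outcome: (E2, X) with payoffs (11, 9).
Under simultaneous play:
Incumbent's best replies: W→E4; X→E2; Y→E1; Z→E2.
Entrant's best replies: E1→Z; E2→X; E3→X; E4→X.
The unique mutual best reply is (E2, X), giving (11, 9).
Sequential outcome (E2, X) coincides with the Nash profile (E2, X).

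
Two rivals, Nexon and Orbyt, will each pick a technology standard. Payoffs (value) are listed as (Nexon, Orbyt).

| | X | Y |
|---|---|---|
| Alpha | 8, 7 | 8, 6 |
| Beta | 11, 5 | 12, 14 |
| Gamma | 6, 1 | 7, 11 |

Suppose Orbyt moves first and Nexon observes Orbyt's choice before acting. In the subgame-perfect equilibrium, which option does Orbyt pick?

Y

Backward induction with Orbyt moving first.
- X: Nexon compares 8, 11, 6 and picks Beta; Orbyt would get 5.
- Y: Nexon compares 8, 12, 7 and picks Beta; Orbyt would get 14.
Among 5, 14, the best is 14 at Y. Subgame-perfect outcome: (Beta, Y) with payoffs (12, 14).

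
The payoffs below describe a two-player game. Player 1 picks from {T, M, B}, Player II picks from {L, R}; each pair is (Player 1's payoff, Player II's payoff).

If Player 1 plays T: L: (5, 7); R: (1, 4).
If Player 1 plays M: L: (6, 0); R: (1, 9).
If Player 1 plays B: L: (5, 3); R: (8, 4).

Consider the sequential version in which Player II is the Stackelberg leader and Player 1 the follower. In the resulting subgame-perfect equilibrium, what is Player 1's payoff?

Work backward from Player 1's decision.
- L → Player 1 plays M (best of 5, 6, 5); Player II gets 0.
- R → Player 1 plays B (best of 1, 1, 8); Player II gets 4.
Maximizing over 0, 4, Player II chooses R. Subgame-perfect outcome: (B, R) with payoffs (8, 4).

8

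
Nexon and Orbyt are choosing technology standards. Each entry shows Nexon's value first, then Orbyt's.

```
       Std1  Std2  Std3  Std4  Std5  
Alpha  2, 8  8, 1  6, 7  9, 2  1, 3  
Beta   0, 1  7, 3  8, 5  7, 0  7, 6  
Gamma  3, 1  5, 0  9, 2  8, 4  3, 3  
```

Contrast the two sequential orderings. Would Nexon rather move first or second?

If Nexon leads: Orbyt's best replies are Alpha→Std1, Beta→Std5, Gamma→Std4; Nexon's induced payoffs 2, 7, 8; outcome (Gamma, Std4), payoffs (8, 4).
If Orbyt leads: Nexon's best replies are Std1→Gamma, Std2→Alpha, Std3→Gamma, Std4→Alpha, Std5→Beta; Orbyt's induced payoffs 1, 1, 2, 2, 6; outcome (Beta, Std5), payoffs (7, 6).
Nexon gets 8 moving first and 7 moving second, so Nexon prefers to move first.

first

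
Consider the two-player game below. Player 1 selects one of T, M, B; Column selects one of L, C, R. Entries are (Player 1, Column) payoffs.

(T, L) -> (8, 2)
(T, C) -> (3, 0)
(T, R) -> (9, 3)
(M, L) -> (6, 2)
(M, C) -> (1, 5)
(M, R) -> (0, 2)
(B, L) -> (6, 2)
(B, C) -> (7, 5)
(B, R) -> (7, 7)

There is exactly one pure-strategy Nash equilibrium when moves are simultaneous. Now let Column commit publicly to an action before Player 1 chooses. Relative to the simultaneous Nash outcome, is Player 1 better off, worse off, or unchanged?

Player 1 best-responds to each possible Column move:
- L: Player 1 compares 8, 6, 6 and picks T; Column would get 2.
- C: Player 1 compares 3, 1, 7 and picks B; Column would get 5.
- R: Player 1 compares 9, 0, 7 and picks T; Column would get 3.
Maximizing over 2, 5, 3, Column chooses C. Subgame-perfect outcome: (B, C) with payoffs (7, 5).
For the simultaneous game, intersect best replies.
Player 1's best replies: L→T; C→B; R→T.
Column's best replies: T→R; M→C; B→R.
Only (T, R) has each player best-responding; Nash payoffs (9, 3).
Player 1 earns 7 sequentially versus 9 at the Nash outcome: worse off.

worse off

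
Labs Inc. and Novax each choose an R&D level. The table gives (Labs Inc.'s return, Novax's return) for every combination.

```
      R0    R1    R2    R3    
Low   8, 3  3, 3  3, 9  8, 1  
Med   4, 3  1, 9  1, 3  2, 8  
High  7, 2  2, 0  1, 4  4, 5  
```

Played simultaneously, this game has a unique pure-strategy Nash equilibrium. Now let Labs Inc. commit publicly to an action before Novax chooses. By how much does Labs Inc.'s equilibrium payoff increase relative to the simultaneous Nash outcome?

1

Backward induction with Labs Inc. moving first.
- Low → Novax plays R2 (best of 3, 3, 9, 1); Labs Inc. gets 3.
- Med → Novax plays R1 (best of 3, 9, 3, 8); Labs Inc. gets 1.
- High → Novax plays R3 (best of 2, 0, 4, 5); Labs Inc. gets 4.
Labs Inc.'s induced payoffs are 3, 1, 4, so Labs Inc. commits to High. Subgame-perfect outcome: (High, R3) with payoffs (4, 5).
Now find the simultaneous Nash equilibrium.
Labs Inc.'s best replies: R0→Low; R1→Low; R2→Low; R3→Low.
Novax's best replies: Low→R2; Med→R1; High→R3.
The unique mutual best reply is (Low, R2), giving (3, 9).
Labs Inc.'s commitment gain: 4 − 3 = 1.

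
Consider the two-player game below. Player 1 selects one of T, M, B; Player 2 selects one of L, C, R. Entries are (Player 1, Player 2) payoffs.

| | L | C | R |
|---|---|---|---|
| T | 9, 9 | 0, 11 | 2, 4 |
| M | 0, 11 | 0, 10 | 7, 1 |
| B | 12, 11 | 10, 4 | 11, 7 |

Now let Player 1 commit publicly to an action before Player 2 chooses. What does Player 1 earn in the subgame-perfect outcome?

Player 2 best-responds to each possible Player 1 move:
- T: Player 2 compares 9, 11, 4 and picks C; Player 1 would get 0.
- M: Player 2 compares 11, 10, 1 and picks L; Player 1 would get 0.
- B: Player 2 compares 11, 4, 7 and picks L; Player 1 would get 12.
Maximizing over 0, 0, 12, Player 1 chooses B. Subgame-perfect outcome: (B, L) with payoffs (12, 11).

12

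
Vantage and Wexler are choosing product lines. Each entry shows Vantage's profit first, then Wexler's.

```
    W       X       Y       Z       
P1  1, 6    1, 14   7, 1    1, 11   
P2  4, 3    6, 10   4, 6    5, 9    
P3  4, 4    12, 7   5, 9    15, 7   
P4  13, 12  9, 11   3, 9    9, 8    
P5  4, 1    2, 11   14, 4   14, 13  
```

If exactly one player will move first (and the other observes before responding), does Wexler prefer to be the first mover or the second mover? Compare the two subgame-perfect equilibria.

second

If Vantage leads: Wexler's best replies are P1→X, P2→X, P3→Y, P4→W, P5→Z; Vantage's induced payoffs 1, 6, 5, 13, 14; outcome (P5, Z), payoffs (14, 13).
If Wexler leads: Vantage's best replies are W→P4, X→P3, Y→P5, Z→P3; Wexler's induced payoffs 12, 7, 4, 7; outcome (P4, W), payoffs (13, 12).
Wexler gets 12 moving first and 13 moving second, so Wexler prefers to move second.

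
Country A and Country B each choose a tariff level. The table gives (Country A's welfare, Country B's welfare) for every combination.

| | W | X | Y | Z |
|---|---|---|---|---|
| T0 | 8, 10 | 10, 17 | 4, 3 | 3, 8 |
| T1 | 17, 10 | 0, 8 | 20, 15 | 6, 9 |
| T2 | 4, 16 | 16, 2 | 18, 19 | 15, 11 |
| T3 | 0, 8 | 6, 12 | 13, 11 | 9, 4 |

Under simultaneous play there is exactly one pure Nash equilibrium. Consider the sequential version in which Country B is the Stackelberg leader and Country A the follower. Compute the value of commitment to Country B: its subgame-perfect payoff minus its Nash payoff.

Country A best-responds to each possible Country B move:
- W → Country A plays T1 (best of 8, 17, 4, 0); Country B gets 10.
- X → Country A plays T2 (best of 10, 0, 16, 6); Country B gets 2.
- Y → Country A plays T1 (best of 4, 20, 18, 13); Country B gets 15.
- Z → Country A plays T2 (best of 3, 6, 15, 9); Country B gets 11.
Among 10, 2, 15, 11, the best is 15 at Y. Subgame-perfect outcome: (T1, Y) with payoffs (20, 15).
Now find the simultaneous Nash equilibrium.
Country A's best replies: W→T1; X→T2; Y→T1; Z→T2.
Country B's best replies: T0→X; T1→Y; T2→Y; T3→X.
The unique mutual best reply is (T1, Y), giving (20, 15).
Country B's commitment gain: 15 − 15 = 0.

0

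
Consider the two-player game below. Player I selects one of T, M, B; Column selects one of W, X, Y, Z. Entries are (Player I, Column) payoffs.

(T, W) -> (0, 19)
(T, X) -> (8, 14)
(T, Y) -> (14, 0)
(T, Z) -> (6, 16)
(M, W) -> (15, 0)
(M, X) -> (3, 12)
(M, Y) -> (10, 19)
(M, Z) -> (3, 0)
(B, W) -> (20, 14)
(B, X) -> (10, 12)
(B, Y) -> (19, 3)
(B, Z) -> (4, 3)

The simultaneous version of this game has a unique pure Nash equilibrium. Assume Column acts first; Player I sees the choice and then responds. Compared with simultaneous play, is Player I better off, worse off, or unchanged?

worse off

Backward induction with Column moving first.
- W: Player I compares 0, 15, 20 and picks B; Column would get 14.
- X: Player I compares 8, 3, 10 and picks B; Column would get 12.
- Y: Player I compares 14, 10, 19 and picks B; Column would get 3.
- Z: Player I compares 6, 3, 4 and picks T; Column would get 16.
Column's induced payoffs are 14, 12, 3, 16, so Column commits to Z. Subgame-perfect outcome: (T, Z) with payoffs (6, 16).
Now find the simultaneous Nash equilibrium.
Player I's best replies: W→B; X→B; Y→B; Z→T.
Column's best replies: T→W; M→Y; B→W.
Only (B, W) has each player best-responding; Nash payoffs (20, 14).
Player I earns 6 sequentially versus 20 at the Nash outcome: worse off.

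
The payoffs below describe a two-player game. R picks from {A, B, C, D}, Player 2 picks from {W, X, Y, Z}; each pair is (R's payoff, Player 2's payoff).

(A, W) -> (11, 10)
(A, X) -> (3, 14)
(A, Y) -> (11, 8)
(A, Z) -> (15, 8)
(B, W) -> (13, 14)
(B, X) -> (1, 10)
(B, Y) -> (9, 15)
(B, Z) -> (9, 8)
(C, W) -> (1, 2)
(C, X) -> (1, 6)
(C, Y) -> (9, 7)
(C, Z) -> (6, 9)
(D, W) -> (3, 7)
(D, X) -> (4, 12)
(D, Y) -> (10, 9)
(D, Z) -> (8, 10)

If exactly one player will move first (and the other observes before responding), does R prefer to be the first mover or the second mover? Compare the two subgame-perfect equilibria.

If R leads: Player 2's best replies are A→X, B→Y, C→Z, D→X; R's induced payoffs 3, 9, 6, 4; outcome (B, Y), payoffs (9, 15).
If Player 2 leads: R's best replies are W→B, X→D, Y→A, Z→A; Player 2's induced payoffs 14, 12, 8, 8; outcome (B, W), payoffs (13, 14).
R gets 9 moving first and 13 moving second, so R prefers to move second.

second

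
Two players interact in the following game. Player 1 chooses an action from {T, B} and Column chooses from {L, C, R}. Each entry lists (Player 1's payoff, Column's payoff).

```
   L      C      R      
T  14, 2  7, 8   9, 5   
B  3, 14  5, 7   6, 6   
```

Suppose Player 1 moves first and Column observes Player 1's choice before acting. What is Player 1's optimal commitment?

T

Backward induction with Player 1 moving first.
- T → Column plays C (best of 2, 8, 5); Player 1 gets 7.
- B → Column plays L (best of 14, 7, 6); Player 1 gets 3.
Maximizing over 7, 3, Player 1 chooses T. Subgame-perfect outcome: (T, C) with payoffs (7, 8).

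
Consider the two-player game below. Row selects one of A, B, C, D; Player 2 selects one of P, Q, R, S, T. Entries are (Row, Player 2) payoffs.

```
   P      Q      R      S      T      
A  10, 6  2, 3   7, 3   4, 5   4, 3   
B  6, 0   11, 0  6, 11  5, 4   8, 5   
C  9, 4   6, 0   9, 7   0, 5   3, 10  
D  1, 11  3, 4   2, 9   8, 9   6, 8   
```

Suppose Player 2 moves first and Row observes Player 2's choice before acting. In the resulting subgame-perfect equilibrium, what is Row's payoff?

Backward induction with Player 2 moving first.
- P: Row compares 10, 6, 9, 1 and picks A; Player 2 would get 6.
- Q: Row compares 2, 11, 6, 3 and picks B; Player 2 would get 0.
- R: Row compares 7, 6, 9, 2 and picks C; Player 2 would get 7.
- S: Row compares 4, 5, 0, 8 and picks D; Player 2 would get 9.
- T: Row compares 4, 8, 3, 6 and picks B; Player 2 would get 5.
Among 6, 0, 7, 9, 5, the best is 9 at S. Subgame-perfect outcome: (D, S) with payoffs (8, 9).

8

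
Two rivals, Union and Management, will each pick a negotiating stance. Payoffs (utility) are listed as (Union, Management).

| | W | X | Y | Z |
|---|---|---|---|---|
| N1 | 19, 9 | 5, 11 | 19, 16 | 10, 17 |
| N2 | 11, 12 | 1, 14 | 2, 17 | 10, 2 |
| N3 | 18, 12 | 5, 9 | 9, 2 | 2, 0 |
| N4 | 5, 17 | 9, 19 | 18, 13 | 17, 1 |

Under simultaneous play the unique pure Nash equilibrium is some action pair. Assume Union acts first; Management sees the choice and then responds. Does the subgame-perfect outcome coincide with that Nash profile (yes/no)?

Management best-responds to each possible Union move:
- N1: BR = Z, leader payoff 10.
- N2: BR = Y, leader payoff 2.
- N3: BR = W, leader payoff 18.
- N4: BR = X, leader payoff 9.
Among 10, 2, 18, 9, the best is 18 at N3. Subgame-perfect outcome: (N3, W) with payoffs (18, 12).
Under simultaneous play:
Union's best replies: W→N1; X→N4; Y→N1; Z→N4.
Management's best replies: N1→Z; N2→Y; N3→W; N4→X.
The unique mutual best reply is (N4, X), giving (9, 19).
Sequential outcome (N3, W) differs from the Nash profile (N4, X).

no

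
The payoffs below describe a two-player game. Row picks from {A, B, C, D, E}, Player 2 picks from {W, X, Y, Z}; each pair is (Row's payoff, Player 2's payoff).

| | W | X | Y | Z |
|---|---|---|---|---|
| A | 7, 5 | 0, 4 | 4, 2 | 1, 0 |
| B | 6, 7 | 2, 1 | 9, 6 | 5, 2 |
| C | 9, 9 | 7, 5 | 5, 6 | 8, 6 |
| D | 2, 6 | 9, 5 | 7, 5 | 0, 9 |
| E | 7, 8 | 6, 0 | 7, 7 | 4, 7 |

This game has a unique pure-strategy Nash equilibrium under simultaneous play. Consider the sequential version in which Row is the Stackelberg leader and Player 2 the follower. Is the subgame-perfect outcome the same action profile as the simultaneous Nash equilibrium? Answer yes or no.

Player 2 best-responds to each possible Row move:
- A: Player 2 compares 5, 4, 2, 0 and picks W; Row would get 7.
- B: Player 2 compares 7, 1, 6, 2 and picks W; Row would get 6.
- C: Player 2 compares 9, 5, 6, 6 and picks W; Row would get 9.
- D: Player 2 compares 6, 5, 5, 9 and picks Z; Row would get 0.
- E: Player 2 compares 8, 0, 7, 7 and picks W; Row would get 7.
Row's induced payoffs are 7, 6, 9, 0, 7, so Row commits to C. Subgame-perfect outcome: (C, W) with payoffs (9, 9).
Now find the simultaneous Nash equilibrium.
Row's best replies: W→C; X→D; Y→B; Z→C.
Player 2's best replies: A→W; B→W; C→W; D→Z; E→W.
Only (C, W) has each player best-responding; Nash payoffs (9, 9).
Sequential outcome (C, W) coincides with the Nash profile (C, W).

yes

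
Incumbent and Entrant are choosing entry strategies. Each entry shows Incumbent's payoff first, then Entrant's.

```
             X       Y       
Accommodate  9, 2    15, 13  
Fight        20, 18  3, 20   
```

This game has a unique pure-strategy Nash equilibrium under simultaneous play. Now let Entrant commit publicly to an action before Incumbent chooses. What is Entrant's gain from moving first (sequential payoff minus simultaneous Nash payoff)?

Solve by backward induction (Entrant leads).
- X: BR = Fight, leader payoff 18.
- Y: BR = Accommodate, leader payoff 13.
Maximizing over 18, 13, Entrant chooses X. Subgame-perfect outcome: (Fight, X) with payoffs (20, 18).
For the simultaneous game, intersect best replies.
Incumbent's best replies: X→Fight; Y→Accommodate.
Entrant's best replies: Accommodate→Y; Fight→Y.
Only (Accommodate, Y) has each player best-responding; Nash payoffs (15, 13).
Entrant's commitment gain: 18 − 13 = 5.

5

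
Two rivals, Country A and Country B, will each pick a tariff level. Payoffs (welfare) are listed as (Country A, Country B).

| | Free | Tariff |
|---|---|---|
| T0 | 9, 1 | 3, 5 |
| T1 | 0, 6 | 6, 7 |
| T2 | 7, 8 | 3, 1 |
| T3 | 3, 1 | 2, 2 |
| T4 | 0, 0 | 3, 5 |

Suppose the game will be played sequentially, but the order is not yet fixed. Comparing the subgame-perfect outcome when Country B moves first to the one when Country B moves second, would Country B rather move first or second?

second

If Country A leads: Country B's best replies are T0→Tariff, T1→Tariff, T2→Free, T3→Tariff, T4→Tariff; Country A's induced payoffs 3, 6, 7, 2, 3; outcome (T2, Free), payoffs (7, 8).
If Country B leads: Country A's best replies are Free→T0, Tariff→T1; Country B's induced payoffs 1, 7; outcome (T1, Tariff), payoffs (6, 7).
Country B gets 7 moving first and 8 moving second, so Country B prefers to move second.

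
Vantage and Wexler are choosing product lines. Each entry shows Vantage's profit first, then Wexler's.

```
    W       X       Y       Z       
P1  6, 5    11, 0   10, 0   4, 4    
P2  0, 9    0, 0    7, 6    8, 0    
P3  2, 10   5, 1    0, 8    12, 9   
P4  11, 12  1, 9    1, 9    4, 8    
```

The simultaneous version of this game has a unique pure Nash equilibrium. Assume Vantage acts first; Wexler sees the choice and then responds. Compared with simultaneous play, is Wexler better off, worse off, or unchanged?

unchanged

Solve by backward induction (Vantage leads).
- P1: Wexler compares 5, 0, 0, 4 and picks W; Vantage would get 6.
- P2: Wexler compares 9, 0, 6, 0 and picks W; Vantage would get 0.
- P3: Wexler compares 10, 1, 8, 9 and picks W; Vantage would get 2.
- P4: Wexler compares 12, 9, 9, 8 and picks W; Vantage would get 11.
Vantage's induced payoffs are 6, 0, 2, 11, so Vantage commits to P4. Subgame-perfect outcome: (P4, W) with payoffs (11, 12).
Under simultaneous play:
Vantage's best replies: W→P4; X→P1; Y→P1; Z→P3.
Wexler's best replies: P1→W; P2→W; P3→W; P4→W.
Only (P4, W) has each player best-responding; Nash payoffs (11, 12).
Wexler earns 12 sequentially versus 12 at the Nash outcome: unchanged.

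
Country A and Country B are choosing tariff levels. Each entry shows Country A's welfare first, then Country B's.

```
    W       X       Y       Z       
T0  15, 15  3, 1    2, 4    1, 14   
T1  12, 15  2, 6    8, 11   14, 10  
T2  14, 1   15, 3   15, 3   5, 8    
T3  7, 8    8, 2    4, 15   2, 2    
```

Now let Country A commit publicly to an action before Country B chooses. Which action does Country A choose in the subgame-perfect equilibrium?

T0

Country B best-responds to each possible Country A move:
- T0: BR = W, leader payoff 15.
- T1: BR = W, leader payoff 12.
- T2: BR = Z, leader payoff 5.
- T3: BR = Y, leader payoff 4.
Maximizing over 15, 12, 5, 4, Country A chooses T0. Subgame-perfect outcome: (T0, W) with payoffs (15, 15).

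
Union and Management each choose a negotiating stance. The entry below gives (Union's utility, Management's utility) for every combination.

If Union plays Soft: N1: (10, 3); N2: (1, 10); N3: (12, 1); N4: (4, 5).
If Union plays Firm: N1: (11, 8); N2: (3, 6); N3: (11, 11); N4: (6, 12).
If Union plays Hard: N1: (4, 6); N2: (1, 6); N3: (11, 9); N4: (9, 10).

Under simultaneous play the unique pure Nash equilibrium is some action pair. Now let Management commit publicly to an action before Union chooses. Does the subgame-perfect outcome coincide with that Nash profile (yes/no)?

yes

Solve by backward induction (Management leads).
- N1: Union compares 10, 11, 4 and picks Firm; Management would get 8.
- N2: Union compares 1, 3, 1 and picks Firm; Management would get 6.
- N3: Union compares 12, 11, 11 and picks Soft; Management would get 1.
- N4: Union compares 4, 6, 9 and picks Hard; Management would get 10.
Maximizing over 8, 6, 1, 10, Management chooses N4. Subgame-perfect outcome: (Hard, N4) with payoffs (9, 10).
Under simultaneous play:
Union's best replies: N1→Firm; N2→Firm; N3→Soft; N4→Hard.
Management's best replies: Soft→N2; Firm→N4; Hard→N4.
Only (Hard, N4) has each player best-responding; Nash payoffs (9, 10).
Sequential outcome (Hard, N4) coincides with the Nash profile (Hard, N4).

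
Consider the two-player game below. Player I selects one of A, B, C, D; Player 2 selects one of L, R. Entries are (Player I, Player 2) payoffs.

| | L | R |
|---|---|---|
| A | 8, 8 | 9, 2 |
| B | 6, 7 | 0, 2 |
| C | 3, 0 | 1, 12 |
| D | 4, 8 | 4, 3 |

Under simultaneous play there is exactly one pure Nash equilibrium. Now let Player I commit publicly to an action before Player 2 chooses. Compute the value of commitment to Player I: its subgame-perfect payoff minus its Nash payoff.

Backward induction with Player I moving first.
- A → Player 2 plays L (best of 8, 2); Player I gets 8.
- B → Player 2 plays L (best of 7, 2); Player I gets 6.
- C → Player 2 plays R (best of 0, 12); Player I gets 1.
- D → Player 2 plays L (best of 8, 3); Player I gets 4.
Player I's induced payoffs are 8, 6, 1, 4, so Player I commits to A. Subgame-perfect outcome: (A, L) with payoffs (8, 8).
Under simultaneous play:
Player I's best replies: L→A; R→A.
Player 2's best replies: A→L; B→L; C→R; D→L.
The unique mutual best reply is (A, L), giving (8, 8).
Player I's commitment gain: 8 − 8 = 0.

0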